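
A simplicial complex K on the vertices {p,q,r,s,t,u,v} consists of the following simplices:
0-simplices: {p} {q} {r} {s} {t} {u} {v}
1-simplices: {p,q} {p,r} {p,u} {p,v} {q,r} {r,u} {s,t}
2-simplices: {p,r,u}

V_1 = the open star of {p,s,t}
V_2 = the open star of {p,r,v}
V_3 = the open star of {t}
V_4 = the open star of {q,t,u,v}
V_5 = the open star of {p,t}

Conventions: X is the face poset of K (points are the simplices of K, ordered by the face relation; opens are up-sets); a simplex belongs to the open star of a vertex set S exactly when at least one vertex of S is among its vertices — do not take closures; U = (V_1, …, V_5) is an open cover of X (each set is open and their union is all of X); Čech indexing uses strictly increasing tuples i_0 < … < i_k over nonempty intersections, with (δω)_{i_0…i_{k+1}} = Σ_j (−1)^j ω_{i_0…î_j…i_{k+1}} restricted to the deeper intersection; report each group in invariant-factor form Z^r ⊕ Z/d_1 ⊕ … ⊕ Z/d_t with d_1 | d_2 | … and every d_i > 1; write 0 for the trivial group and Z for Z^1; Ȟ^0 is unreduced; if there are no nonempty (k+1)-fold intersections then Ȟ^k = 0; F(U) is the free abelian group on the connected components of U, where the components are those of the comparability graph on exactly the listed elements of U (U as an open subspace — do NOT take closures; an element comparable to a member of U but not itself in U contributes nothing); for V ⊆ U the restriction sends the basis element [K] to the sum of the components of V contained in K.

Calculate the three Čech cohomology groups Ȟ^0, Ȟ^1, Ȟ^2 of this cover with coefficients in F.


Ȟ^0(U;F) ≅ Z^2; Ȟ^1(U;F) ≅ Z; Ȟ^2(U;F) ≅ 0

cover nerve:
  V1={{p},{s},{t},{p,q},{p,r},{p,u},{p,v},{s,t},{p,r,u}} V2={{p},{r},{v},{p,q},{p,r},{p,u},{p,v},{q,r},{r,u},{p,r,u}} V3={{t},{s,t}} V4={{q},{t},{u},{v},{p,q},{p,u},{p,v},{q,r},{r,u},{s,t},{p,r,u}} V5={{p},{t},{p,q},{p,r},{p,u},{p,v},{s,t},{p,r,u}}
  V12={{p},{p,q},{p,r},{p,u},{p,v},{p,r,u}} V13={{t},{s,t}} V14={{t},{p,q},{p,u},{p,v},{s,t},{p,r,u}} V15={{p},{t},{p,q},{p,r},{p,u},{p,v},{s,t},{p,r,u}} V24={{v},{p,q},{p,u},{p,v},{q,r},{r,u},{p,r,u}} V25={{p},{p,q},{p,r},{p,u},{p,v},{p,r,u}} V34={{t},{s,t}} V35={{t},{s,t}} V45={{t},{p,q},{p,u},{p,v},{s,t},{p,r,u}}
  V124={{p,q},{p,u},{p,v},{p,r,u}} V125={{p},{p,q},{p,r},{p,u},{p,v},{p,r,u}} V134={{t},{s,t}} V135={{t},{s,t}} V145={{t},{p,q},{p,u},{p,v},{s,t},{p,r,u}} V245={{p,q},{p,u},{p,v},{p,r,u}} V345={{t},{s,t}}
  V1245={{p,q},{p,u},{p,v},{p,r,u}} V1345={{t},{s,t}}
components per intersection:
  V1: {{p},{p,q},{p,r},{p,u},{p,v},{p,r,u}} {{s},{t},{s,t}}
  V2: {{p},{r},{v},{p,q},{p,r},{p,u},{p,v},{q,r},{r,u},{p,r,u}}
  V3: {{t},{s,t}}
  V4: {{q},{p,q},{q,r}} {{t},{s,t}} {{u},{p,u},{r,u},{p,r,u}} {{v},{p,v}}
  V5: {{p},{p,q},{p,r},{p,u},{p,v},{p,r,u}} {{t},{s,t}}
  V12: {{p},{p,q},{p,r},{p,u},{p,v},{p,r,u}}
  V13: {{t},{s,t}}
  V14: {{t},{s,t}} {{p,q}} {{p,u},{p,r,u}} {{p,v}}
  V15: {{p},{p,q},{p,r},{p,u},{p,v},{p,r,u}} {{t},{s,t}}
  V24: {{v},{p,v}} {{p,q}} {{p,u},{r,u},{p,r,u}} {{q,r}}
  V25: {{p},{p,q},{p,r},{p,u},{p,v},{p,r,u}}
  V34: {{t},{s,t}}
  V35: {{t},{s,t}}
  V45: {{t},{s,t}} {{p,q}} {{p,u},{p,r,u}} {{p,v}}
  V124: {{p,q}} {{p,u},{p,r,u}} {{p,v}}
  V125: {{p},{p,q},{p,r},{p,u},{p,v},{p,r,u}}
  V134: {{t},{s,t}}
  V135: {{t},{s,t}}
  V145: {{t},{s,t}} {{p,q}} {{p,u},{p,r,u}} {{p,v}}
  V245: {{p,q}} {{p,u},{p,r,u}} {{p,v}}
  V345: {{t},{s,t}}
  V1245: {{p,q}} {{p,u},{p,r,u}} {{p,v}}
  V1345: {{t},{s,t}}
C dims 10,19,14,4; δ0: rk 8, SNF 1^8; δ1: rk 10, SNF 1^10; δ2: rk 4, SNF 1^4
Ȟ^0: (10−8)−0=2 ⇒ Z^2
Ȟ^1: (19−10)−8=1 ⇒ Z
Ȟ^2: (14−4)−10=0 ⇒ 0


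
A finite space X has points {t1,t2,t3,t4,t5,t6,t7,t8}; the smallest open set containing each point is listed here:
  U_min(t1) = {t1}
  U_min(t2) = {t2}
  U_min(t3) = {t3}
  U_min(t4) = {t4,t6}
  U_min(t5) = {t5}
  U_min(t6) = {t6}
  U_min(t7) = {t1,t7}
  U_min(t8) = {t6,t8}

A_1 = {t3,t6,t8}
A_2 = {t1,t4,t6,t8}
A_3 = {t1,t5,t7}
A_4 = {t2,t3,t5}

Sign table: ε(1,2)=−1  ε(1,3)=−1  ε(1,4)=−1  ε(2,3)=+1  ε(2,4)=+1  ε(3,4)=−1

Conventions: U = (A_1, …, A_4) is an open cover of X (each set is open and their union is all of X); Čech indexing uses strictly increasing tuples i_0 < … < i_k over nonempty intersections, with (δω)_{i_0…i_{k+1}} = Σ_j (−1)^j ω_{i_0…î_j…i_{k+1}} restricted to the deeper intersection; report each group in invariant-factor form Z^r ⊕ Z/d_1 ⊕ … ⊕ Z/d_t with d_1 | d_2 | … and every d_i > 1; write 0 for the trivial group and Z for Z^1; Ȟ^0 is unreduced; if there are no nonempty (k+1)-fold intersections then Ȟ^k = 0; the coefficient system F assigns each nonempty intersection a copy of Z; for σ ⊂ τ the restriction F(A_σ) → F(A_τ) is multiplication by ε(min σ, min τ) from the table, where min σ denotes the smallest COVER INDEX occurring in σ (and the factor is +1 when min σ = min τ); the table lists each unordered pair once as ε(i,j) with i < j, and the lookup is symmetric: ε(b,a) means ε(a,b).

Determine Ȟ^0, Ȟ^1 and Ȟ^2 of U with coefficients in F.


nerve of the cover:
  A12={t6,t8} A14={t3} A23={t1} A34={t5}
C dims 4,4; δ0: rk 4, SNF 1^3·2
Ȟ^0 = (4 − 4) − 0 = 0, so Ȟ^0 ≅ 0
Ȟ^1 = (4 − 0) − 4 = 0 plus torsion [2], so Ȟ^1 ≅ Z/2
Ȟ^2 = (0 − 0) − 0 = 0, so Ȟ^2 ≅ 0

Ȟ^0(U;F) ≅ 0,  Ȟ^1(U;F) ≅ Z/2,  Ȟ^2(U;F) ≅ 0


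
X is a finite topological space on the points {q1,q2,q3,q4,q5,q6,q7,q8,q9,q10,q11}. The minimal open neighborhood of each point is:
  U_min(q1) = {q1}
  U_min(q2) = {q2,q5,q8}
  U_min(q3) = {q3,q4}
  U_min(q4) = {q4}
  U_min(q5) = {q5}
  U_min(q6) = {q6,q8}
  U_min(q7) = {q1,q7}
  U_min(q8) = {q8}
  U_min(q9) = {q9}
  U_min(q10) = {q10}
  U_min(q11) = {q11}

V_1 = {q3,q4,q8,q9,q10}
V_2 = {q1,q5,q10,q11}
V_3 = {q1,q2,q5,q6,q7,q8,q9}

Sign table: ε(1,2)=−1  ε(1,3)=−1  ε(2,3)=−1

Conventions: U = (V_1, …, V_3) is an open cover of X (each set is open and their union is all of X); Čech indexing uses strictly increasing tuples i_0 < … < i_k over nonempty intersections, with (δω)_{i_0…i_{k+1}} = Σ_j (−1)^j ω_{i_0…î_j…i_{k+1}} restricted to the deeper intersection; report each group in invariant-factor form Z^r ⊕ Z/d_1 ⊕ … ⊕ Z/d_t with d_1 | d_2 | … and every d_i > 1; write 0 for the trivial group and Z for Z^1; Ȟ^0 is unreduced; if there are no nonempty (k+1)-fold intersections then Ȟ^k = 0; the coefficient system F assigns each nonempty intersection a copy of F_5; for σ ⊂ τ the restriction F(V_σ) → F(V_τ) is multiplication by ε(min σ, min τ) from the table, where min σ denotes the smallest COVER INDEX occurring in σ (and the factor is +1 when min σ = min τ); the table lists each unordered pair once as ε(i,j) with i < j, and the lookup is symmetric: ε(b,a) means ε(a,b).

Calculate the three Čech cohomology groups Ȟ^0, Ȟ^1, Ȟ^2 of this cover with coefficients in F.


Ȟ^0(U;F) ≅ 0, Ȟ^1(U;F) ≅ 0, Ȟ^2(U;F) ≅ 0

cover nerve:
  V12={q10} V13={q8,q9} V23={q1,q5}
C dims 3,3; δ0: rk_F5 3
Ȟ^0: (3−3)−0=0 ⇒ 0
Ȟ^1: (3−0)−3=0 ⇒ 0
Ȟ^2: (0−0)−0=0 ⇒ 0


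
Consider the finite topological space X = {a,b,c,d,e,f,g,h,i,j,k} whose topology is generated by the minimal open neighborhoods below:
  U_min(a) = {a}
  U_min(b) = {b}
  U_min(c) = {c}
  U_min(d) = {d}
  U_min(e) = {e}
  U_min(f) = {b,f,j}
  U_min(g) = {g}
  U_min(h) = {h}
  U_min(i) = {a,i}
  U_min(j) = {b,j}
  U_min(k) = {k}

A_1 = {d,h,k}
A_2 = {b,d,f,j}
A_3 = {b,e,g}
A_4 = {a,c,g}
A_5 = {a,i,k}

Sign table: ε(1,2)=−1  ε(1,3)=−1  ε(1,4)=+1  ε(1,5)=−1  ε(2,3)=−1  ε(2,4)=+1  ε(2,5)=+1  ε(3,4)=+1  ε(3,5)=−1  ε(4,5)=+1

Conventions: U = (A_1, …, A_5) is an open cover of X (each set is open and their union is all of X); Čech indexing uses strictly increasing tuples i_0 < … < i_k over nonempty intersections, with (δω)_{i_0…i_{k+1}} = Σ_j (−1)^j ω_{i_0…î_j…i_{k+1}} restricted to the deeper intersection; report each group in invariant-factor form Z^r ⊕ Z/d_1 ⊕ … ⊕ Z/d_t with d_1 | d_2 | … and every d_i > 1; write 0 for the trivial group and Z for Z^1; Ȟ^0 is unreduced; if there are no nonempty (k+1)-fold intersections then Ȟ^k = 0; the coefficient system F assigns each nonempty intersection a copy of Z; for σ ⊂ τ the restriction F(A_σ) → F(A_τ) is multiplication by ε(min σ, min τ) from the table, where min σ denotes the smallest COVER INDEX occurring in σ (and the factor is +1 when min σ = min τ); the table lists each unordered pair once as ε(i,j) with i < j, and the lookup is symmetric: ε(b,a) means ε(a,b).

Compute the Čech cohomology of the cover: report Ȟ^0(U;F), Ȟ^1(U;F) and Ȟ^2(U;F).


Ȟ^0(U;F) ≅ 0; Ȟ^1(U;F) ≅ Z/2; Ȟ^2(U;F) ≅ 0

nonempty intersections:
  A12={d} A15={k} A23={b} A34={g} A45={a}
C dims 5,5; δ0: rk 5, SNF 1^4·2
Ȟ^0: (5−5)−0=0 ⇒ 0
Ȟ^1: (5−0)−5=0 plus torsion [2] ⇒ Z/2
Ȟ^2: (0−0)−0=0 ⇒ 0


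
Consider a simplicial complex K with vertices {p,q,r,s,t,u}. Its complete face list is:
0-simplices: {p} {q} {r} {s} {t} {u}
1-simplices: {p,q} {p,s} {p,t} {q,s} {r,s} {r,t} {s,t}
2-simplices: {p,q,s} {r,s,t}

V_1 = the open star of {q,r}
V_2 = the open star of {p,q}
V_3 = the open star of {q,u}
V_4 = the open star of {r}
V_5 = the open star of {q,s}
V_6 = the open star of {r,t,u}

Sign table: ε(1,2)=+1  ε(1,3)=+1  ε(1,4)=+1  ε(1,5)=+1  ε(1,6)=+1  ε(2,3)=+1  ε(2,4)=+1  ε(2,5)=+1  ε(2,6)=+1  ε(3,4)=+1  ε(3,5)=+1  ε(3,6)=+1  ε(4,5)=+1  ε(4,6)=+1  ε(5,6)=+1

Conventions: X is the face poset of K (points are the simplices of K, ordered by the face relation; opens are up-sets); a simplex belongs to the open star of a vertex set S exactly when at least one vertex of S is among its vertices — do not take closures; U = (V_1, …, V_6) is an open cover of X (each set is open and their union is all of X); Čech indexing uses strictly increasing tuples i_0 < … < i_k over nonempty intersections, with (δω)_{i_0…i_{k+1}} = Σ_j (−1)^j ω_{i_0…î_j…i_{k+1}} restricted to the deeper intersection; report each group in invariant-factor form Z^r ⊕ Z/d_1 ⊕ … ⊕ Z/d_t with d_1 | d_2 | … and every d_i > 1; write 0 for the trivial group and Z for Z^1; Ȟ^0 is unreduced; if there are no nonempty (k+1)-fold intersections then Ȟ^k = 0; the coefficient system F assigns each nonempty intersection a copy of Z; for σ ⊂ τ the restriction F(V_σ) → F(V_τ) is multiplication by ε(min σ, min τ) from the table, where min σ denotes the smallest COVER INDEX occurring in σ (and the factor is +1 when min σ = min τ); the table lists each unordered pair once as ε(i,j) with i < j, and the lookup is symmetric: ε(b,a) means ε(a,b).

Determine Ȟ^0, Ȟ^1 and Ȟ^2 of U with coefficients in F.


Ȟ^0 = Z, Ȟ^1 = Z^2 and Ȟ^2 = 0

nonempty intersections:
  V1={{q},{r},{p,q},{q,s},{r,s},{r,t},{p,q,s},{r,s,t}} V2={{p},{q},{p,q},{p,s},{p,t},{q,s},{p,q,s}} V3={{q},{u},{p,q},{q,s},{p,q,s}} V4={{r},{r,s},{r,t},{r,s,t}} V5={{q},{s},{p,q},{p,s},{q,s},{r,s},{s,t},{p,q,s},{r,s,t}} V6={{r},{t},{u},{p,t},{r,s},{r,t},{s,t},{r,s,t}}
  V12={{q},{p,q},{q,s},{p,q,s}} V13={{q},{p,q},{q,s},{p,q,s}} V14={{r},{r,s},{r,t},{r,s,t}} V15={{q},{p,q},{q,s},{r,s},{p,q,s},{r,s,t}} V16={{r},{r,s},{r,t},{r,s,t}} V23={{q},{p,q},{q,s},{p,q,s}} V25={{q},{p,q},{p,s},{q,s},{p,q,s}} V26={{p,t}} V35={{q},{p,q},{q,s},{p,q,s}} V36={{u}} V45={{r,s},{r,s,t}} V46={{r},{r,s},{r,t},{r,s,t}} V56={{r,s},{s,t},{r,s,t}}
  V123={{q},{p,q},{q,s},{p,q,s}} V125={{q},{p,q},{q,s},{p,q,s}} V135={{q},{p,q},{q,s},{p,q,s}} V145={{r,s},{r,s,t}} V146={{r},{r,s},{r,t},{r,s,t}} V156={{r,s},{r,s,t}} V235={{q},{p,q},{q,s},{p,q,s}} V456={{r,s},{r,s,t}}
  V1235={{q},{p,q},{q,s},{p,q,s}} V1456={{r,s},{r,s,t}}
C dims 6,13,8,2; δ0: rk 5, SNF 1^5; δ1: rk 6, SNF 1^6; δ2: rk 2, SNF 1^2
Ȟ^0: (6−5)−0=1 ⇒ Z
Ȟ^1: (13−6)−5=2 ⇒ Z^2
Ȟ^2: (8−2)−6=0 ⇒ 0


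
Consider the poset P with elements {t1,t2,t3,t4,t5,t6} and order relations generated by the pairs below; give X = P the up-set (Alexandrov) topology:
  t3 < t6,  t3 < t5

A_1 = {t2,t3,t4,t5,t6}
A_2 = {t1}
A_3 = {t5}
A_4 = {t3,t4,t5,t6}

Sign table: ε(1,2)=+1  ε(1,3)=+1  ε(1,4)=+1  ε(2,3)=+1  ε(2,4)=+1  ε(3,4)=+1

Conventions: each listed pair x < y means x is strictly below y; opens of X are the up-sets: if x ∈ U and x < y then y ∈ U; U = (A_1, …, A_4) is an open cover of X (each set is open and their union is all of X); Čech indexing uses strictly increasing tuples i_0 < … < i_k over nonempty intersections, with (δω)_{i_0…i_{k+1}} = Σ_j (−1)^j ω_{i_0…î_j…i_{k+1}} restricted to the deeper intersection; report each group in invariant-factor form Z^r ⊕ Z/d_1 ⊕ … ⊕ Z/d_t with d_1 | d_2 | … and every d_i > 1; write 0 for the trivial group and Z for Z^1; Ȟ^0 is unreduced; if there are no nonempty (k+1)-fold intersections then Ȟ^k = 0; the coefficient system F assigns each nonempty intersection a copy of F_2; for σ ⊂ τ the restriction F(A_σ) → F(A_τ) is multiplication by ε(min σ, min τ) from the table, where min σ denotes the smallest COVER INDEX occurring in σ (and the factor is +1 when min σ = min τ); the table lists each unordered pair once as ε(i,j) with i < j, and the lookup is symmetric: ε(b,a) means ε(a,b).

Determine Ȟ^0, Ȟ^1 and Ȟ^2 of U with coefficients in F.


Ȟ^0 ≅ Z/2 ⊕ Z/2; Ȟ^1 ≅ 0; Ȟ^2 ≅ 0

nonempty overlaps:
  A13={t5} A14={t3,t4,t5,t6} A34={t5}
  A134={t5}
C dims 4,3,1; δ0: rk_F2 2; δ1: rk_F2 1
degree 0: 4−2−0 = 2 → Ȟ^0 ≅ Z/2 ⊕ Z/2
degree 1: 3−1−2 = 0 → Ȟ^1 ≅ 0
degree 2: 1−0−1 = 0 → Ȟ^2 ≅ 0


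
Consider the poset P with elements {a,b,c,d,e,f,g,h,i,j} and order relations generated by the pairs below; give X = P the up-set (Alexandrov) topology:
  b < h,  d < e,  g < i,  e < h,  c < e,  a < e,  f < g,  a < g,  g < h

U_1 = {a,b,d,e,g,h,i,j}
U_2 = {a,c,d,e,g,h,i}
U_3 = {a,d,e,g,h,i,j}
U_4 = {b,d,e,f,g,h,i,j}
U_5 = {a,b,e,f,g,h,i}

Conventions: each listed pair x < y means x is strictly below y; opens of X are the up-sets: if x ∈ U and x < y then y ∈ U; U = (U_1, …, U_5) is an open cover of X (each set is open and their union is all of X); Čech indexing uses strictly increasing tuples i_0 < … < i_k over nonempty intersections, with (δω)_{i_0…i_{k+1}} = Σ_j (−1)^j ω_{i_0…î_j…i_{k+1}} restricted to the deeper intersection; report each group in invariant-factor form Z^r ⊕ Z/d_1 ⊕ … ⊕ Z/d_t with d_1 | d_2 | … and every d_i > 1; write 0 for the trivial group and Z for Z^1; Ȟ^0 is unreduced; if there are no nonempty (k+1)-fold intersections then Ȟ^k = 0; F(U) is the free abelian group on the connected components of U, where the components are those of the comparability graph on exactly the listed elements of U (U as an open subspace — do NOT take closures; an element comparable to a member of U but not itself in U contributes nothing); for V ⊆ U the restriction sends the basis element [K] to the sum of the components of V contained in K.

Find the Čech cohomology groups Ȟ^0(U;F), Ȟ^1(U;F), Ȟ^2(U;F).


intersection data:
  U12={a,d,e,g,h,i} U13={a,d,e,g,h,i,j} U14={b,d,e,g,h,i,j} U15={a,b,e,g,h,i} U23={a,d,e,g,h,i} U24={d,e,g,h,i} U25={a,e,g,h,i} U34={d,e,g,h,i,j} U35={a,e,g,h,i} U45={b,e,f,g,h,i}
  U123={a,d,e,g,h,i} U124={d,e,g,h,i} U125={a,e,g,h,i} U134={d,e,g,h,i,j} U135={a,e,g,h,i} U145={b,e,g,h,i} U234={d,e,g,h,i} U235={a,e,g,h,i} U245={e,g,h,i} U345={e,g,h,i}
  U1234={d,e,g,h,i} U1235={a,e,g,h,i} U1245={e,g,h,i} U1345={e,g,h,i} U2345={e,g,h,i}
  U12345={e,g,h,i}
components per intersection:
  U1: {a,b,d,e,g,h,i} {j}
  U2: {a,c,d,e,g,h,i}
  U3: {a,d,e,g,h,i} {j}
  U4: {b,d,e,f,g,h,i} {j}
  U5: {a,b,e,f,g,h,i}
  U12: {a,d,e,g,h,i}
  U13: {a,d,e,g,h,i} {j}
  U14: {b,d,e,g,h,i} {j}
  U15: {a,b,e,g,h,i}
  U23: {a,d,e,g,h,i}
  U24: {d,e,g,h,i}
  U25: {a,e,g,h,i}
  U34: {d,e,g,h,i} {j}
  U35: {a,e,g,h,i}
  U45: {b,e,f,g,h,i}
  U123: {a,d,e,g,h,i}
  U124: {d,e,g,h,i}
  U125: {a,e,g,h,i}
  U134: {d,e,g,h,i} {j}
  U135: {a,e,g,h,i}
  U145: {b,e,g,h,i}
  U234: {d,e,g,h,i}
  U235: {a,e,g,h,i}
  U245: {e,g,h,i}
  U345: {e,g,h,i}
  U1234: {d,e,g,h,i}
  U1235: {a,e,g,h,i}
  U1245: {e,g,h,i}
  U1345: {e,g,h,i}
  U2345: {e,g,h,i}
  U12345: {e,g,h,i}
C dims 8,13,11,5; δ0: rk 6, SNF 1^6; δ1: rk 7, SNF 1^7; δ2: rk 4, SNF 1^4
Ȟ^0 = (8 − 6) − 0 = 2, so Ȟ^0 ≅ Z^2
Ȟ^1 = (13 − 7) − 6 = 0, so Ȟ^1 ≅ 0
Ȟ^2 = (11 − 4) − 7 = 0, so Ȟ^2 ≅ 0

Ȟ^0(U;F) ≅ Z^2, Ȟ^1(U;F) ≅ 0, Ȟ^2(U;F) ≅ 0


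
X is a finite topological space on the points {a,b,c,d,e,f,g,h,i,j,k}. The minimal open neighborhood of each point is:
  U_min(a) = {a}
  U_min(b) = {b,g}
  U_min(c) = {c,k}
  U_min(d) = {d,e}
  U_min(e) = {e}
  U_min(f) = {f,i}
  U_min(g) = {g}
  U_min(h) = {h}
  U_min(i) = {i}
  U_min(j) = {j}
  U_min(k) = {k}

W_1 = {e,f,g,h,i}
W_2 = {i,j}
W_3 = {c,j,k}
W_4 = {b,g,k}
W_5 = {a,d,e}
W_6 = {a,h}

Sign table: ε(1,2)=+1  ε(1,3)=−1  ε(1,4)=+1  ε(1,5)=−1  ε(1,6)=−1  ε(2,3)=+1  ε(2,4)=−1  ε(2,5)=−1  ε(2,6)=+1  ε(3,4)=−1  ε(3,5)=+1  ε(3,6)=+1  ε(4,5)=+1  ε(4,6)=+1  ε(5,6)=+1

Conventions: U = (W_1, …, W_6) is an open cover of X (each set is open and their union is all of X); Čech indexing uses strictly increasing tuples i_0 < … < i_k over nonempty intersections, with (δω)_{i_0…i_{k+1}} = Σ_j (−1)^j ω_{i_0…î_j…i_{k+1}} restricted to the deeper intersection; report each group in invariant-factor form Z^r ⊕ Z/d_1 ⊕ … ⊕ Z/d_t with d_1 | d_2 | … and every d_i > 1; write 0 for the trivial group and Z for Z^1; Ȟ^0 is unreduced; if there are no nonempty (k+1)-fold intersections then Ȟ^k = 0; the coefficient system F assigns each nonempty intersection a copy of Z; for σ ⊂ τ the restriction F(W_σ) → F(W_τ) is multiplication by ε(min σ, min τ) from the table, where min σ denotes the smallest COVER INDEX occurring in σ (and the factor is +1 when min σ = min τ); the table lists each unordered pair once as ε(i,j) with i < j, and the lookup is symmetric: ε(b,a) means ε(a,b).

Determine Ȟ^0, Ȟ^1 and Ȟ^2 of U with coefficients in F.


nerve of the cover:
  W12={i} W14={g} W15={e} W16={h} W23={j} W34={k} W56={a}
C dims 6,7; δ0: rk 6, SNF 1^5·2
Ȟ^0 = (6 − 6) − 0 = 0, so Ȟ^0 ≅ 0
Ȟ^1 = (7 − 0) − 6 = 1 plus torsion [2], so Ȟ^1 ≅ Z ⊕ Z/2
Ȟ^2 = (0 − 0) − 0 = 0, so Ȟ^2 ≅ 0

Ȟ^0(U;F) ≅ 0,  Ȟ^1(U;F) ≅ Z ⊕ Z/2,  Ȟ^2(U;F) ≅ 0


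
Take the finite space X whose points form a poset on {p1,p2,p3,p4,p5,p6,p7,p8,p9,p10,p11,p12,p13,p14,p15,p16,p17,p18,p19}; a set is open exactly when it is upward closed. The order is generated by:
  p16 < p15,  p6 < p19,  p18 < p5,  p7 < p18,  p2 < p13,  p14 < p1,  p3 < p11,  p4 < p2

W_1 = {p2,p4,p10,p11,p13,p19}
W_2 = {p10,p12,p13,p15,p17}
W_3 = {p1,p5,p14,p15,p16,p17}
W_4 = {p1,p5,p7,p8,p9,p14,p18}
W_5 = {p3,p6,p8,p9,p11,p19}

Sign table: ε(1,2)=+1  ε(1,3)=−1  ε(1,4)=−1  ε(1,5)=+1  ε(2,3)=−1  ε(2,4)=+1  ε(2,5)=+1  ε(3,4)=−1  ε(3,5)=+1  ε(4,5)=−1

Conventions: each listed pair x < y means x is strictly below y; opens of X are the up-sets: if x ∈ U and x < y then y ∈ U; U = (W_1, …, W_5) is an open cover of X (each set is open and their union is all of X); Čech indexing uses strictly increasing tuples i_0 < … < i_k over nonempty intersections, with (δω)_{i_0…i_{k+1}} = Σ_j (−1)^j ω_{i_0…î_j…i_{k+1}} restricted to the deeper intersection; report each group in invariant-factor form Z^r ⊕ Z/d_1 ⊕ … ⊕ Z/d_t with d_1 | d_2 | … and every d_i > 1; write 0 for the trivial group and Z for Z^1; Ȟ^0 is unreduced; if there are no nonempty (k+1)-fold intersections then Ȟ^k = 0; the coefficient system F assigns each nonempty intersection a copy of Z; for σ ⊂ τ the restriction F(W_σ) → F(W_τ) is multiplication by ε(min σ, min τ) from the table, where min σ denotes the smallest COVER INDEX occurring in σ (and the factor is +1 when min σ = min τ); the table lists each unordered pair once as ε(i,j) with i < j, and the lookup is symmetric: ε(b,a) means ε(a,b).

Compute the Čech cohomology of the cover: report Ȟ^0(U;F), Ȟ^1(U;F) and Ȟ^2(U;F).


intersection data:
  W12={p10,p13} W15={p11,p19} W23={p15,p17} W34={p1,p5,p14} W45={p8,p9}
C dims 5,5; δ0: rk 5, SNF 1^4·2
Ȟ^0 = (5 − 5) − 0 = 0, so Ȟ^0 ≅ 0
Ȟ^1 = (5 − 0) − 5 = 0 plus torsion [2], so Ȟ^1 ≅ Z/2
Ȟ^2 = (0 − 0) − 0 = 0, so Ȟ^2 ≅ 0

Ȟ^0 = 0; Ȟ^1 = Z/2; Ȟ^2 = 0


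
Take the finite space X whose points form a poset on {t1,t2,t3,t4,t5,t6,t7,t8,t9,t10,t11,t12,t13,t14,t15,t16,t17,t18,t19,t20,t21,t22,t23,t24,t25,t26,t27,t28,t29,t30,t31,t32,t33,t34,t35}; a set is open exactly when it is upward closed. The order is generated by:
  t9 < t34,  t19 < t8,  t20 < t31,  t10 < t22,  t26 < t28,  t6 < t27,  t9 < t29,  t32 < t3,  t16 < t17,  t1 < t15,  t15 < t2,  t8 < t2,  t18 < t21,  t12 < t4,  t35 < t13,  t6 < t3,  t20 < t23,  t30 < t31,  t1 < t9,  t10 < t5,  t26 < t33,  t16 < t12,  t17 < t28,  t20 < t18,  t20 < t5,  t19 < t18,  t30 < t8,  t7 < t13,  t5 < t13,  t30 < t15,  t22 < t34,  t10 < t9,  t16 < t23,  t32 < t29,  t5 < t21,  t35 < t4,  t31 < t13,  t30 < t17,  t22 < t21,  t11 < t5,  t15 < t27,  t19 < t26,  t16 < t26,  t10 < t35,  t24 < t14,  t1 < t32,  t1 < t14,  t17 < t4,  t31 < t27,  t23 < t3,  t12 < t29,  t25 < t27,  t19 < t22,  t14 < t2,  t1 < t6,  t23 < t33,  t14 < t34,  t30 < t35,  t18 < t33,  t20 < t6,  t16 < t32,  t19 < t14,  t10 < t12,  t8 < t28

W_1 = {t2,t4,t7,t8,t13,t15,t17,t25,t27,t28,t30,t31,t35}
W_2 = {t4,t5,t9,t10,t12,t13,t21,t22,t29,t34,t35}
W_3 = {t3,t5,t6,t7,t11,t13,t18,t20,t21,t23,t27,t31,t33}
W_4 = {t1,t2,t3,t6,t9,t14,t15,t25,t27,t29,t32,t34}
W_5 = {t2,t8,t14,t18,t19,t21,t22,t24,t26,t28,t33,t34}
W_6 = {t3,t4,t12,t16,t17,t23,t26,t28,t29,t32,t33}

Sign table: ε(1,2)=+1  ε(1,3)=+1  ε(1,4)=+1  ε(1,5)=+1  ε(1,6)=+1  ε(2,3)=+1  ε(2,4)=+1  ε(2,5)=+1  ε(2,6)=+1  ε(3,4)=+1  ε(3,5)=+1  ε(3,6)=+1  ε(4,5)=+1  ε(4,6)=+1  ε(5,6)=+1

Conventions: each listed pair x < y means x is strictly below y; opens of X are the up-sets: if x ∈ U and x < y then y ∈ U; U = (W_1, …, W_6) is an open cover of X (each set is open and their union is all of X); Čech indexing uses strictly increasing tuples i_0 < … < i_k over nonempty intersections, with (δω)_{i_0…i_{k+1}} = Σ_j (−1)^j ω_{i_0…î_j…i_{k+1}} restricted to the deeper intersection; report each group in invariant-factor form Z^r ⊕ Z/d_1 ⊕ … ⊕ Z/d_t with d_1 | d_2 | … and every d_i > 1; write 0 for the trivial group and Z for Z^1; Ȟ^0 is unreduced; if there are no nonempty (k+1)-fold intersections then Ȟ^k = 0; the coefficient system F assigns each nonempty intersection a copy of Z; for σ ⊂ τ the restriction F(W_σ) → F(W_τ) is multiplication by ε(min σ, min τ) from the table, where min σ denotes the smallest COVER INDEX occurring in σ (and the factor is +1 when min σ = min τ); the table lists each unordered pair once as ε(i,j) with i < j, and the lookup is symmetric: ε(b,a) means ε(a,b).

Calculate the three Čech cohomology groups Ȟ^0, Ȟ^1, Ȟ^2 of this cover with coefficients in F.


Ȟ^0 = Z, Ȟ^1 = 0, Ȟ^2 = Z/2

intersection data:
  W12={t4,t13,t35} W13={t7,t13,t27,t31} W14={t2,t15,t25,t27} W15={t2,t8,t28} W16={t4,t17,t28} W23={t5,t13,t21} W24={t9,t29,t34} W25={t21,t22,t34} W26={t4,t12,t29} W34={t3,t6,t27} W35={t18,t21,t33} W36={t3,t23,t33} W45={t2,t14,t34} W46={t3,t29,t32} W56={t26,t28,t33}
  W123={t13} W126={t4} W134={t27} W145={t2} W156={t28} W235={t21} W245={t34} W246={t29} W346={t3} W356={t33}
C dims 6,15,10; δ0: rk 5, SNF 1^5; δ1: rk 10, SNF 1^9·2
Ȟ^0 = (6 − 5) − 0 = 1, so Ȟ^0 ≅ Z
Ȟ^1 = (15 − 10) − 5 = 0, so Ȟ^1 ≅ 0
Ȟ^2 = (10 − 0) − 10 = 0 plus torsion [2], so Ȟ^2 ≅ Z/2


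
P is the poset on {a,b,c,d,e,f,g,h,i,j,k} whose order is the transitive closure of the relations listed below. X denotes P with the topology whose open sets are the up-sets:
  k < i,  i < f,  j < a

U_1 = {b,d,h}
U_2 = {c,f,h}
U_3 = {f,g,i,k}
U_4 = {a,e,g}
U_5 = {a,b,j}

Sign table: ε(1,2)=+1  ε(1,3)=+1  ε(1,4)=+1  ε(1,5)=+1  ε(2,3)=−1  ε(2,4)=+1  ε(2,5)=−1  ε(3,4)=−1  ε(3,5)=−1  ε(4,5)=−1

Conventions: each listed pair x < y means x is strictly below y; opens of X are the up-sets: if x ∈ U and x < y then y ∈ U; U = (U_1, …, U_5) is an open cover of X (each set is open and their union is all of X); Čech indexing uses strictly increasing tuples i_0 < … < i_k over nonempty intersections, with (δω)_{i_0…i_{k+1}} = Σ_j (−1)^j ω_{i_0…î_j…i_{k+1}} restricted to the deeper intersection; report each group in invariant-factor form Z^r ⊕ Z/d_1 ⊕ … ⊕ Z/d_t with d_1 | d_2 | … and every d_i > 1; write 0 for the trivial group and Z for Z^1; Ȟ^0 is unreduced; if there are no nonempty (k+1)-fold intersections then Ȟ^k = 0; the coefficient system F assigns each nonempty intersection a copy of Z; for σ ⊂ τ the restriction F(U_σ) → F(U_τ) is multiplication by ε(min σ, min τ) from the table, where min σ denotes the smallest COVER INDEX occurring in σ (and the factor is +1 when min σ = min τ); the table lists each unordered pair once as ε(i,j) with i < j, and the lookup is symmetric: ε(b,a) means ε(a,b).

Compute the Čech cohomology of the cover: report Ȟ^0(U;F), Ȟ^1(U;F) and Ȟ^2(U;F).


nerve of the cover:
  U12={h} U15={b} U23={f} U34={g} U45={a}
C dims 5,5; δ0: rk 5, SNF 1^4·2
Ȟ^0 = (5 − 5) − 0 = 0, so Ȟ^0 ≅ 0
Ȟ^1 = (5 − 0) − 5 = 0 plus torsion [2], so Ȟ^1 ≅ Z/2
Ȟ^2 = (0 − 0) − 0 = 0, so Ȟ^2 ≅ 0

Ȟ^0 ≅ 0, Ȟ^1 ≅ Z/2 and Ȟ^2 ≅ 0


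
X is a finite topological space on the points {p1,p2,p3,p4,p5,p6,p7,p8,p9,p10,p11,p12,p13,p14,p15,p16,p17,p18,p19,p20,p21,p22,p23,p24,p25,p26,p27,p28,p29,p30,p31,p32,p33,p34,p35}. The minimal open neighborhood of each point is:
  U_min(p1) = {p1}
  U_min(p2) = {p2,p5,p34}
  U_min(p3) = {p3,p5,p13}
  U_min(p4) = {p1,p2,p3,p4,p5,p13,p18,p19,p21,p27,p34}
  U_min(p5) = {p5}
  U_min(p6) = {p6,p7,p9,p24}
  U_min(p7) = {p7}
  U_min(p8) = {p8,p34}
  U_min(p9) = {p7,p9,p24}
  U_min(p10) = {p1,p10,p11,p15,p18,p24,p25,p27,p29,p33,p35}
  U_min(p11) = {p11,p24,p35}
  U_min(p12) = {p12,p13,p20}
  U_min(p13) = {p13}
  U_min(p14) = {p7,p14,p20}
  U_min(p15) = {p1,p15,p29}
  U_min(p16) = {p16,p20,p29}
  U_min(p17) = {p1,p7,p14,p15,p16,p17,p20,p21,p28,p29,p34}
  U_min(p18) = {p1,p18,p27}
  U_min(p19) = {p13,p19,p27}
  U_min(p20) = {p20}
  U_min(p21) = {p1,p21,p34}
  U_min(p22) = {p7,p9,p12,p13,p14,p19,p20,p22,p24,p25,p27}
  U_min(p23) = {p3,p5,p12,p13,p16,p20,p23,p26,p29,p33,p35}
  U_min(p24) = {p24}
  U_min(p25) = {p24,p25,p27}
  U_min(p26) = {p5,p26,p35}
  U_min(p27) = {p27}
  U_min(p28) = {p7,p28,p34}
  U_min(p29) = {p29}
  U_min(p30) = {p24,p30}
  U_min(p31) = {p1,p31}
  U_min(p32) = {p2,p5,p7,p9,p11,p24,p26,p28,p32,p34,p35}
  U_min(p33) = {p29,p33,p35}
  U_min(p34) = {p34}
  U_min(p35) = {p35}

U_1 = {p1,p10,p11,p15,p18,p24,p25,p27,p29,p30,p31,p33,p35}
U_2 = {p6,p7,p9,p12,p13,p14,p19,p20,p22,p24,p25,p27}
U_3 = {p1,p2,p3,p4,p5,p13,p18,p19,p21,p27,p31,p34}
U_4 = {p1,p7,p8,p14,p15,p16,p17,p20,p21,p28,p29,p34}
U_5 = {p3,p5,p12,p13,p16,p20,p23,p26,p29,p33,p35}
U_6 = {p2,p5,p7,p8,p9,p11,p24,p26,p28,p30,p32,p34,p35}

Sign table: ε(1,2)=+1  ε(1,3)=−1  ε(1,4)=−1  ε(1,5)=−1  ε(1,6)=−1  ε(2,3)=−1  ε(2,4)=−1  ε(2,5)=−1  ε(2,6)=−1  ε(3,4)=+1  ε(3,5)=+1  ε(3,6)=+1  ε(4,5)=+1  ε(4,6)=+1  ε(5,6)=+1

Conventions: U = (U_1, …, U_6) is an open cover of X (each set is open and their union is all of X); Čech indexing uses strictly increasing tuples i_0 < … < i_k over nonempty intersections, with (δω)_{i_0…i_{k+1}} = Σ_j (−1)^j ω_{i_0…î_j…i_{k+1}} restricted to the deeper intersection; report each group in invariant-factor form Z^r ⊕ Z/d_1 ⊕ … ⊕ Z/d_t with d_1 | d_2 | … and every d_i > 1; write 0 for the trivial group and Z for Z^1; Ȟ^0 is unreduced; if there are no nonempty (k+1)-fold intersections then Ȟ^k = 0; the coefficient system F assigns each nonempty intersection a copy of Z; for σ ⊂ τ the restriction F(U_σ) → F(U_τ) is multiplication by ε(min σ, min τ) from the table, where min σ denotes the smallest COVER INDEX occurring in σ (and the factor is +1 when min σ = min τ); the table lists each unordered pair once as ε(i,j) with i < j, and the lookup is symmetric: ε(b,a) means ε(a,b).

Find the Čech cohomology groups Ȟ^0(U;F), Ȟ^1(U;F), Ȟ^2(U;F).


Ȟ^0 = Z,  Ȟ^1 = 0,  Ȟ^2 = Z/2

nonempty overlaps:
  U12={p24,p25,p27} U13={p1,p18,p27,p31} U14={p1,p15,p29} U15={p29,p33,p35} U16={p11,p24,p30,p35} U23={p13,p19,p27} U24={p7,p14,p20} U25={p12,p13,p20} U26={p7,p9,p24} U34={p1,p21,p34} U35={p3,p5,p13} U36={p2,p5,p34} U45={p16,p20,p29} U46={p7,p8,p28,p34} U56={p5,p26,p35}
  U123={p27} U126={p24} U134={p1} U145={p29} U156={p35} U235={p13} U245={p20} U246={p7} U346={p34} U356={p5}
C dims 6,15,10; δ0: rk 5, SNF 1^5; δ1: rk 10, SNF 1^9·2
degree 0: 6−5−0 = 1 → Ȟ^0 ≅ Z
degree 1: 15−10−5 = 0 → Ȟ^1 ≅ 0
degree 2: 10−0−10 = 0 plus torsion [2] → Ȟ^2 ≅ Z/2


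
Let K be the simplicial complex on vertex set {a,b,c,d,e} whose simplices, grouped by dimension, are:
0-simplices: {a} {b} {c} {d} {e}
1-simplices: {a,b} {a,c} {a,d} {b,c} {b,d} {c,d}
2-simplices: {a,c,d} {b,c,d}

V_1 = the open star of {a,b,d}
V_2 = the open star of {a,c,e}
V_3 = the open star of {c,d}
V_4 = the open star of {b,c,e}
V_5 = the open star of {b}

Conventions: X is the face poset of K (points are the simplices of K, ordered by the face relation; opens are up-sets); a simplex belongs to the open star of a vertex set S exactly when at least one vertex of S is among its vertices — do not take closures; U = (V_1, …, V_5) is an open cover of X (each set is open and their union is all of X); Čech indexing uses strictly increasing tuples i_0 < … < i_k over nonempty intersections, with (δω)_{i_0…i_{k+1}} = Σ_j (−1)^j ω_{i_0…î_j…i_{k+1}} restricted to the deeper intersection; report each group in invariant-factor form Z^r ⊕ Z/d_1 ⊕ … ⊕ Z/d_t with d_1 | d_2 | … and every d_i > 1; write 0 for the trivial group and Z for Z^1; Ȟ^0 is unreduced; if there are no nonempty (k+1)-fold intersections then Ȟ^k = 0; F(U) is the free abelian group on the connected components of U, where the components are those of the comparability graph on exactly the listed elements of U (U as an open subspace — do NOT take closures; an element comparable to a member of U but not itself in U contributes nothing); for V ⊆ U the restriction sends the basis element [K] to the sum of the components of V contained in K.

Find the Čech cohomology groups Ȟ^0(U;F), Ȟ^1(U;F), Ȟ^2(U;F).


nerve of the cover:
  V1={{a},{b},{d},{a,b},{a,c},{a,d},{b,c},{b,d},{c,d},{a,c,d},{b,c,d}} V2={{a},{c},{e},{a,b},{a,c},{a,d},{b,c},{c,d},{a,c,d},{b,c,d}} V3={{c},{d},{a,c},{a,d},{b,c},{b,d},{c,d},{a,c,d},{b,c,d}} V4={{b},{c},{e},{a,b},{a,c},{b,c},{b,d},{c,d},{a,c,d},{b,c,d}} V5={{b},{a,b},{b,c},{b,d},{b,c,d}}
  V12={{a},{a,b},{a,c},{a,d},{b,c},{c,d},{a,c,d},{b,c,d}} V13={{d},{a,c},{a,d},{b,c},{b,d},{c,d},{a,c,d},{b,c,d}} V14={{b},{a,b},{a,c},{b,c},{b,d},{c,d},{a,c,d},{b,c,d}} V15={{b},{a,b},{b,c},{b,d},{b,c,d}} V23={{c},{a,c},{a,d},{b,c},{c,d},{a,c,d},{b,c,d}} V24={{c},{e},{a,b},{a,c},{b,c},{c,d},{a,c,d},{b,c,d}} V25={{a,b},{b,c},{b,c,d}} V34={{c},{a,c},{b,c},{b,d},{c,d},{a,c,d},{b,c,d}} V35={{b,c},{b,d},{b,c,d}} V45={{b},{a,b},{b,c},{b,d},{b,c,d}}
  V123={{a,c},{a,d},{b,c},{c,d},{a,c,d},{b,c,d}} V124={{a,b},{a,c},{b,c},{c,d},{a,c,d},{b,c,d}} V125={{a,b},{b,c},{b,c,d}} V134={{a,c},{b,c},{b,d},{c,d},{a,c,d},{b,c,d}} V135={{b,c},{b,d},{b,c,d}} V145={{b},{a,b},{b,c},{b,d},{b,c,d}} V234={{c},{a,c},{b,c},{c,d},{a,c,d},{b,c,d}} V235={{b,c},{b,c,d}} V245={{a,b},{b,c},{b,c,d}} V345={{b,c},{b,d},{b,c,d}}
  V1234={{a,c},{b,c},{c,d},{a,c,d},{b,c,d}} V1235={{b,c},{b,c,d}} V1245={{a,b},{b,c},{b,c,d}} V1345={{b,c},{b,d},{b,c,d}} V2345={{b,c},{b,c,d}}
  V12345={{b,c},{b,c,d}}
components per intersection:
  V1: {{a},{b},{d},{a,b},{a,c},{a,d},{b,c},{b,d},{c,d},{a,c,d},{b,c,d}}
  V2: {{a},{c},{a,b},{a,c},{a,d},{b,c},{c,d},{a,c,d},{b,c,d}} {{e}}
  V3: {{c},{d},{a,c},{a,d},{b,c},{b,d},{c,d},{a,c,d},{b,c,d}}
  V4: {{b},{c},{a,b},{a,c},{b,c},{b,d},{c,d},{a,c,d},{b,c,d}} {{e}}
  V5: {{b},{a,b},{b,c},{b,d},{b,c,d}}
  V12: {{a},{a,b},{a,c},{a,d},{b,c},{c,d},{a,c,d},{b,c,d}}
  V13: {{d},{a,c},{a,d},{b,c},{b,d},{c,d},{a,c,d},{b,c,d}}
  V14: {{b},{a,b},{a,c},{b,c},{b,d},{c,d},{a,c,d},{b,c,d}}
  V15: {{b},{a,b},{b,c},{b,d},{b,c,d}}
  V23: {{c},{a,c},{a,d},{b,c},{c,d},{a,c,d},{b,c,d}}
  V24: {{c},{a,c},{b,c},{c,d},{a,c,d},{b,c,d}} {{e}} {{a,b}}
  V25: {{a,b}} {{b,c},{b,c,d}}
  V34: {{c},{a,c},{b,c},{b,d},{c,d},{a,c,d},{b,c,d}}
  V35: {{b,c},{b,d},{b,c,d}}
  V45: {{b},{a,b},{b,c},{b,d},{b,c,d}}
  V123: {{a,c},{a,d},{b,c},{c,d},{a,c,d},{b,c,d}}
  V124: {{a,b}} {{a,c},{b,c},{c,d},{a,c,d},{b,c,d}}
  V125: {{a,b}} {{b,c},{b,c,d}}
  V134: {{a,c},{b,c},{b,d},{c,d},{a,c,d},{b,c,d}}
  V135: {{b,c},{b,d},{b,c,d}}
  V145: {{b},{a,b},{b,c},{b,d},{b,c,d}}
  V234: {{c},{a,c},{b,c},{c,d},{a,c,d},{b,c,d}}
  V235: {{b,c},{b,c,d}}
  V245: {{a,b}} {{b,c},{b,c,d}}
  V345: {{b,c},{b,d},{b,c,d}}
  V1234: {{a,c},{b,c},{c,d},{a,c,d},{b,c,d}}
  V1235: {{b,c},{b,c,d}}
  V1245: {{a,b}} {{b,c},{b,c,d}}
  V1345: {{b,c},{b,d},{b,c,d}}
  V2345: {{b,c},{b,c,d}}
  V12345: {{b,c},{b,c,d}}
C dims 7,13,13,6; δ0: rk 5, SNF 1^5; δ1: rk 8, SNF 1^8; δ2: rk 5, SNF 1^5
Ȟ^0 = (7 − 5) − 0 = 2, so Ȟ^0 ≅ Z^2
Ȟ^1 = (13 − 8) − 5 = 0, so Ȟ^1 ≅ 0
Ȟ^2 = (13 − 5) − 8 = 0, so Ȟ^2 ≅ 0

Ȟ^0 = Z^2; Ȟ^1 = 0; Ȟ^2 = 0


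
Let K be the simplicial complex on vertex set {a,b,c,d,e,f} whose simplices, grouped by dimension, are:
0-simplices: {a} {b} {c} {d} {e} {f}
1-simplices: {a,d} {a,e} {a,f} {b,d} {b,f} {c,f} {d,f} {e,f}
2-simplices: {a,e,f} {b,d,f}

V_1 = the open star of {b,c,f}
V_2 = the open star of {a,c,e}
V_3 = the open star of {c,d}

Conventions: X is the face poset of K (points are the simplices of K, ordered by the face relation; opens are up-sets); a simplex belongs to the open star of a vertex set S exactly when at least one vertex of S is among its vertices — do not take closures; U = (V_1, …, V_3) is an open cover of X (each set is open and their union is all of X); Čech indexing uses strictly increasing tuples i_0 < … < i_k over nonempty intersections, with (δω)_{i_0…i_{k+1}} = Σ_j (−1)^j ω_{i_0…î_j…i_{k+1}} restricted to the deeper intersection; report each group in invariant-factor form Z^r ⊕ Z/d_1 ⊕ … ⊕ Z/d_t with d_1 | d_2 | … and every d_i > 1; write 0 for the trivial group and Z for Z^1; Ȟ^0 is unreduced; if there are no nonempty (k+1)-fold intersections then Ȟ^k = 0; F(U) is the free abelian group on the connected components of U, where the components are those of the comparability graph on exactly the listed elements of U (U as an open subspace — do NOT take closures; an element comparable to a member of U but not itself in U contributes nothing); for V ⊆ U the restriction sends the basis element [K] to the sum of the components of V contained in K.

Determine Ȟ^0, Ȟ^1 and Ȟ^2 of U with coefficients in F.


Ȟ^0 ≅ Z, Ȟ^1 ≅ Z, Ȟ^2 ≅ 0

intersection data:
  V1={{b},{c},{f},{a,f},{b,d},{b,f},{c,f},{d,f},{e,f},{a,e,f},{b,d,f}} V2={{a},{c},{e},{a,d},{a,e},{a,f},{c,f},{e,f},{a,e,f}} V3={{c},{d},{a,d},{b,d},{c,f},{d,f},{b,d,f}}
  V12={{c},{a,f},{c,f},{e,f},{a,e,f}} V13={{c},{b,d},{c,f},{d,f},{b,d,f}} V23={{c},{a,d},{c,f}}
  V123={{c},{c,f}}
components per intersection:
  V1: {{b},{c},{f},{a,f},{b,d},{b,f},{c,f},{d,f},{e,f},{a,e,f},{b,d,f}}
  V2: {{a},{e},{a,d},{a,e},{a,f},{e,f},{a,e,f}} {{c},{c,f}}
  V3: {{c},{c,f}} {{d},{a,d},{b,d},{d,f},{b,d,f}}
  V12: {{c},{c,f}} {{a,f},{e,f},{a,e,f}}
  V13: {{c},{c,f}} {{b,d},{d,f},{b,d,f}}
  V23: {{c},{c,f}} {{a,d}}
  V123: {{c},{c,f}}
C dims 5,6,1; δ0: rk 4, SNF 1^4; δ1: rk 1, SNF 1^1
Ȟ^0 = (5 − 4) − 0 = 1, so Ȟ^0 ≅ Z
Ȟ^1 = (6 − 1) − 4 = 1, so Ȟ^1 ≅ Z
Ȟ^2 = (1 − 0) − 1 = 0, so Ȟ^2 ≅ 0


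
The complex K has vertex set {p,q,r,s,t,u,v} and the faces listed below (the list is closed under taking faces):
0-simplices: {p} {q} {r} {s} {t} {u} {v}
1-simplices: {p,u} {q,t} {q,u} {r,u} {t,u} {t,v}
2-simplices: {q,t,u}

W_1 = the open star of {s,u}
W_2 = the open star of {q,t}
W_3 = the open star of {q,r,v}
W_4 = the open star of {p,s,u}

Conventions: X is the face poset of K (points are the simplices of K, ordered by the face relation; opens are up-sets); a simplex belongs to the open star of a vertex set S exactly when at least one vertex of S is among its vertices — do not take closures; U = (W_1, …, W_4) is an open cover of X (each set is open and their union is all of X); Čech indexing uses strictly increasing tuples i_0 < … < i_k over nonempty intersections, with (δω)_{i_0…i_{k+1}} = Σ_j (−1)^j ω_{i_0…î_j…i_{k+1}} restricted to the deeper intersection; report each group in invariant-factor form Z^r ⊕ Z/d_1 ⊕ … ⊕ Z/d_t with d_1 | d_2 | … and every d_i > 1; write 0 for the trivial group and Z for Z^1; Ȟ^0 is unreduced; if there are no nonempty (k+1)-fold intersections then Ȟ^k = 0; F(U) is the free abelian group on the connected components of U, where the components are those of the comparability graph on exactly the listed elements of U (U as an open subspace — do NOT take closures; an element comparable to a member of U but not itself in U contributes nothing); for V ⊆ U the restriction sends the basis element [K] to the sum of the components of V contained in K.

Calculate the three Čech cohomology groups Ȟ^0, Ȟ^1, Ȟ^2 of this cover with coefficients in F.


Ȟ^0 = Z^2; Ȟ^1 = 0; Ȟ^2 = 0

cover nerve:
  W1={{s},{u},{p,u},{q,u},{r,u},{t,u},{q,t,u}} W2={{q},{t},{q,t},{q,u},{t,u},{t,v},{q,t,u}} W3={{q},{r},{v},{q,t},{q,u},{r,u},{t,v},{q,t,u}} W4={{p},{s},{u},{p,u},{q,u},{r,u},{t,u},{q,t,u}}
  W12={{q,u},{t,u},{q,t,u}} W13={{q,u},{r,u},{q,t,u}} W14={{s},{u},{p,u},{q,u},{r,u},{t,u},{q,t,u}} W23={{q},{q,t},{q,u},{t,v},{q,t,u}} W24={{q,u},{t,u},{q,t,u}} W34={{q,u},{r,u},{q,t,u}}
  W123={{q,u},{q,t,u}} W124={{q,u},{t,u},{q,t,u}} W134={{q,u},{r,u},{q,t,u}} W234={{q,u},{q,t,u}}
  W1234={{q,u},{q,t,u}}
components per intersection:
  W1: {{s}} {{u},{p,u},{q,u},{r,u},{t,u},{q,t,u}}
  W2: {{q},{t},{q,t},{q,u},{t,u},{t,v},{q,t,u}}
  W3: {{q},{q,t},{q,u},{q,t,u}} {{r},{r,u}} {{v},{t,v}}
  W4: {{p},{u},{p,u},{q,u},{r,u},{t,u},{q,t,u}} {{s}}
  W12: {{q,u},{t,u},{q,t,u}}
  W13: {{q,u},{q,t,u}} {{r,u}}
  W14: {{s}} {{u},{p,u},{q,u},{r,u},{t,u},{q,t,u}}
  W23: {{q},{q,t},{q,u},{q,t,u}} {{t,v}}
  W24: {{q,u},{t,u},{q,t,u}}
  W34: {{q,u},{q,t,u}} {{r,u}}
  W123: {{q,u},{q,t,u}}
  W124: {{q,u},{t,u},{q,t,u}}
  W134: {{q,u},{q,t,u}} {{r,u}}
  W234: {{q,u},{q,t,u}}
  W1234: {{q,u},{q,t,u}}
C dims 8,10,5,1; δ0: rk 6, SNF 1^6; δ1: rk 4, SNF 1^4; δ2: rk 1, SNF 1^1
Ȟ^0: (8−6)−0=2 ⇒ Z^2
Ȟ^1: (10−4)−6=0 ⇒ 0
Ȟ^2: (5−1)−4=0 ⇒ 0


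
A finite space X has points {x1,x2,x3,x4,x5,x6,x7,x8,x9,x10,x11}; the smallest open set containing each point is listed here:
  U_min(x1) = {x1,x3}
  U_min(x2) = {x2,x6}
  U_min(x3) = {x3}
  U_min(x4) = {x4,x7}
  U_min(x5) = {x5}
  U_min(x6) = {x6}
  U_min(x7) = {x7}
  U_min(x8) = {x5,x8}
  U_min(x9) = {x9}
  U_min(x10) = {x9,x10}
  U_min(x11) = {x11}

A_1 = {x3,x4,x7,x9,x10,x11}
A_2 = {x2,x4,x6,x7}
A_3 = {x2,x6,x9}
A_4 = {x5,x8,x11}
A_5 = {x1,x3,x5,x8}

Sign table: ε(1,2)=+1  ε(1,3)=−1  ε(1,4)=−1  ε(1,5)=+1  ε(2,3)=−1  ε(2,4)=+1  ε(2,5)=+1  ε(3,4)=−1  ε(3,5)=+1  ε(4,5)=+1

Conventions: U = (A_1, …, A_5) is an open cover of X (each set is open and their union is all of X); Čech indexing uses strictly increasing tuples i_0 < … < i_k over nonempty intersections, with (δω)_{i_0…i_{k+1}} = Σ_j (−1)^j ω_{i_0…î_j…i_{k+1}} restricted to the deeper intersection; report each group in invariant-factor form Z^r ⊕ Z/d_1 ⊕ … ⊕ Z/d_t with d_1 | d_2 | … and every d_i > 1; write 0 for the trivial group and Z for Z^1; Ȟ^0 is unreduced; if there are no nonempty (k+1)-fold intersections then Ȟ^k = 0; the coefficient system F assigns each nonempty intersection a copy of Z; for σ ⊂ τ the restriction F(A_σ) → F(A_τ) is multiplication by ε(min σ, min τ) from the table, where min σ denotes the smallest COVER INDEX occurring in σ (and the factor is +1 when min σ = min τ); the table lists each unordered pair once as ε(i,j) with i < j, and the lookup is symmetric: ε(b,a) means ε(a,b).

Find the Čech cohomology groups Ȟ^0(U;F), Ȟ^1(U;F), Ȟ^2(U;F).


cover nerve:
  A12={x4,x7} A13={x9} A14={x11} A15={x3} A23={x2,x6} A45={x5,x8}
C dims 5,6; δ0: rk 5, SNF 1^4·2
Ȟ^0: (5−5)−0=0 ⇒ 0
Ȟ^1: (6−0)−5=1 plus torsion [2] ⇒ Z ⊕ Z/2
Ȟ^2: (0−0)−0=0 ⇒ 0

Ȟ^0 = 0,  Ȟ^1 = Z ⊕ Z/2,  Ȟ^2 = 0
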